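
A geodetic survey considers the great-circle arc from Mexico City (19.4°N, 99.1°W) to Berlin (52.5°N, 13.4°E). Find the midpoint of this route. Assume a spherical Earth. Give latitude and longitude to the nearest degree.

Convert each endpoint to a unit vector on the sphere (x = cos φ cos λ, y = cos φ sin λ, z = sin φ).
The central angle between the endpoints is δ = arccos(p₁·p₂) ≈ 1.527 rad (87.5°).
Interpolate at f = 1/2 with slerp weights a = sin((1−f)δ)/sin δ ≈ 0.692, b = sin(fδ)/sin δ ≈ 0.692.
p = a·p₁ + b·p₂ ≈ (0.307, -0.547, 0.779); φ = arcsin(p_z) ≈ 51.17°, λ = atan2(p_y, p_x) ≈ -60.73°.

≈ 51°N, 61°W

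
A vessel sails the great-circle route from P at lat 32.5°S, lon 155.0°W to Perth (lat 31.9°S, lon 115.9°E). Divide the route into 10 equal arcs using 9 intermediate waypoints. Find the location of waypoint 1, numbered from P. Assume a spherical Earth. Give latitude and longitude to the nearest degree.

≈ lat 36°S, lon 163°W

The haversine formula gives a central angle δ ≈ 1.271 rad (72.8°) between the endpoints.
Interpolate at f = 1/10 with slerp weights a = sin((1−f)δ)/sin δ ≈ 0.953, b = sin(fδ)/sin δ ≈ 0.133.
p = a·p₁ + b·p₂ ≈ (-0.777, -0.238, -0.582); φ = arcsin(p_z) ≈ -35.59°, λ = atan2(p_y, p_x) ≈ -162.96°.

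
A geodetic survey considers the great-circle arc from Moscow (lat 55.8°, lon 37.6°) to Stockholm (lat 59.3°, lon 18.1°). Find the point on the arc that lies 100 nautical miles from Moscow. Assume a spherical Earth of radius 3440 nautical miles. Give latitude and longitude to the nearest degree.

≈ lat 57°, lon 35°

Convert each endpoint to a unit vector on the sphere (x = cos φ cos λ, y = cos φ sin λ, z = sin φ).
The central angle between the endpoints is δ = arccos(p₁·p₂) ≈ 0.192 rad (11.0°). The total great-circle distance is δ·R ≈ 0.192 × 3440 ≈ 660 nmi, so the target fraction is f = 100/660 ≈ 0.152.
Interpolate at f ≈ 0.152 with slerp weights a = sin((1−f)δ)/sin δ ≈ 0.850, b = sin(fδ)/sin δ ≈ 0.153.
p = a·p₁ + b·p₂ ≈ (0.452, 0.316, 0.834); φ = arcsin(p_z) ≈ 56.52°, λ = atan2(p_y, p_x) ≈ 34.90°.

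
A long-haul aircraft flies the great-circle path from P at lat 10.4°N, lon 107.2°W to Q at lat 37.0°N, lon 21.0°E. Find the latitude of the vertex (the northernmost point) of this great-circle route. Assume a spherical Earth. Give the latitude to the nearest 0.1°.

≈ 48.2°N

The great circle lies in the plane with unit normal n̂ = (p₁ × p₂)/|p₁ × p₂|.
Here n̂_z ≈ +0.667; the vertex latitude is φ_max = arccos|n̂_z| ≈ 48.2°.
Check via Clairaut: cos φ_max = |cos φ₁| · sin C = cos(10.4°)·sin(42.7°) ≈ 0.667, again giving ≈ 48.2°.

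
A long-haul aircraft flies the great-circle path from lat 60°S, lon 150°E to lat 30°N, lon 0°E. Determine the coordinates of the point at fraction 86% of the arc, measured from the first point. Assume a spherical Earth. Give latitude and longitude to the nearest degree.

Convert each endpoint to a unit vector on the sphere (x = cos φ cos λ, y = cos φ sin λ, z = sin φ).
The central angle between the endpoints is δ = arccos(p₁·p₂) ≈ 2.512 rad (143.9°).
Interpolate at f = 0.86 with slerp weights a = sin((1−f)δ)/sin δ ≈ 0.585, b = sin(fδ)/sin δ ≈ 1.411.
p = a·p₁ + b·p₂ ≈ (0.969, 0.146, 0.199); φ = arcsin(p_z) ≈ 11.50°, λ = atan2(p_y, p_x) ≈ 8.58°.

≈ lat 11°N, lon 9°E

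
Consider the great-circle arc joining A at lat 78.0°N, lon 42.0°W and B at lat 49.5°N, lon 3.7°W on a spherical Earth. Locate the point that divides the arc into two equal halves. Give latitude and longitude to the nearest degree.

Convert each endpoint to a unit vector on the sphere (x = cos φ cos λ, y = cos φ sin λ, z = sin φ).
The central angle between the endpoints is δ = arccos(p₁·p₂) ≈ 0.555 rad (31.8°).
Interpolate at f = 1/2 with slerp weights a = sin((1−f)δ)/sin δ ≈ 0.520, b = sin(fδ)/sin δ ≈ 0.520.
p = a·p₁ + b·p₂ ≈ (0.417, -0.094, 0.904); φ = arcsin(p_z) ≈ 64.67°, λ = atan2(p_y, p_x) ≈ -12.71°.

≈ lat 65°N, lon 13°W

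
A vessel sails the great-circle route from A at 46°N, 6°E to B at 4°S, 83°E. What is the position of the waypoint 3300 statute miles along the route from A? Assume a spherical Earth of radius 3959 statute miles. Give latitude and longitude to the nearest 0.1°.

Convert each endpoint to a unit vector on the sphere (x = cos φ cos λ, y = cos φ sin λ, z = sin φ).
The central angle between the endpoints is δ = arccos(p₁·p₂) ≈ 1.465 rad (83.9°). The total great-circle distance is δ·R ≈ 1.465 × 3959 ≈ 5800 mi, so the target fraction is f = 3300/5800 ≈ 0.569.
Interpolate at f ≈ 0.569 with slerp weights a = sin((1−f)δ)/sin δ ≈ 0.594, b = sin(fδ)/sin δ ≈ 0.744.
p = a·p₁ + b·p₂ ≈ (0.501, 0.780, 0.375); φ = arcsin(p_z) ≈ 22.03°, λ = atan2(p_y, p_x) ≈ 57.32°.

≈ 22.0°N, 57.3°E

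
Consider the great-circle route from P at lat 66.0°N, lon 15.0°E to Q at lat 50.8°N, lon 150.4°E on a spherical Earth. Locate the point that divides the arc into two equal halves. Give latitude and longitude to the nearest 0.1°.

Write both endpoints as unit vectors p₁, p₂ with components (cos φ cos λ, cos φ sin λ, sin φ).
The central angle between the endpoints is δ = arccos(p₁·p₂) ≈ 1.018 rad (58.3°).
Interpolate at f = 1/2 with slerp weights a = sin((1−f)δ)/sin δ ≈ 0.573, b = sin(fδ)/sin δ ≈ 0.573.
p = a·p₁ + b·p₂ ≈ (-0.090, 0.239, 0.967); φ = arcsin(p_z) ≈ 75.21°, λ = atan2(p_y, p_x) ≈ 110.57°.

≈ lat 75.2°N, lon 110.6°E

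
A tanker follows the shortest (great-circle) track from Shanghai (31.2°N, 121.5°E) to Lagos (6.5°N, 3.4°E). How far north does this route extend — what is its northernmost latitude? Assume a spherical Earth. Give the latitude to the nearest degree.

≈ 37°N

The great circle lies in the plane with unit normal n̂ = (p₁ × p₂)/|p₁ × p₂|.
Here n̂_z ≈ -0.798; the vertex latitude is φ_max = arccos|n̂_z| ≈ 37.1°.
Check via Clairaut: cos φ_max = |cos φ₁| · sin C = cos(31.2°)·sin(68.8°) ≈ 0.798, again giving ≈ 37.1°.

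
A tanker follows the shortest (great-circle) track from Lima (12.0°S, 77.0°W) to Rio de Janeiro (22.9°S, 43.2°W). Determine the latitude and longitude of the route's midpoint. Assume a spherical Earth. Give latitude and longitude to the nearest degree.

≈ 18°S, 61°W

Convert each endpoint to a unit vector on the sphere (x = cos φ cos λ, y = cos φ sin λ, z = sin φ).
The central angle between the endpoints is δ = arccos(p₁·p₂) ≈ 0.592 rad (33.9°).
Interpolate at f = 1/2 with slerp weights a = sin((1−f)δ)/sin δ ≈ 0.523, b = sin(fδ)/sin δ ≈ 0.523.
p = a·p₁ + b·p₂ ≈ (0.466, -0.828, -0.312); φ = arcsin(p_z) ≈ -18.19°, λ = atan2(p_y, p_x) ≈ -60.62°.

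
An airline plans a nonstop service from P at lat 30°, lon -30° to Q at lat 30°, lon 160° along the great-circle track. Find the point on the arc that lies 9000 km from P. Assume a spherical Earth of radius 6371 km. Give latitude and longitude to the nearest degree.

From cos δ = sin φ₁ sin φ₂ + cos φ₁ cos φ₂ cos Δλ, the central angle is δ ≈ 2.081 rad (119.2°). The total great-circle distance is δ·R ≈ 2.081 × 6371 ≈ 13260 km, so the target fraction is f = 9000/13260 ≈ 0.679.
Interpolate at f ≈ 0.679 with slerp weights a = sin((1−f)δ)/sin δ ≈ 0.711, b = sin(fδ)/sin δ ≈ 1.132.
p = a·p₁ + b·p₂ ≈ (-0.388, 0.028, 0.921); φ = arcsin(p_z) ≈ 67.10°, λ = atan2(p_y, p_x) ≈ 175.94°.

≈ lat 67°, lon 176°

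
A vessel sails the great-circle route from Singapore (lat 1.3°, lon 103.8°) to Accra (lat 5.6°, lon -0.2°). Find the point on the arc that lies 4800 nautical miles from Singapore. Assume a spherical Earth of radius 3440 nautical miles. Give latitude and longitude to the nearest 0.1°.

The haversine formula gives a central angle δ ≈ 1.812 rad (103.8°) between the endpoints. The total great-circle distance is δ·R ≈ 1.812 × 3440 ≈ 6232 nmi, so the target fraction is f = 4800/6232 ≈ 0.770.
Interpolate at f ≈ 0.770 with slerp weights a = sin((1−f)δ)/sin δ ≈ 0.416, b = sin(fδ)/sin δ ≈ 1.014.
p = a·p₁ + b·p₂ ≈ (0.910, 0.401, 0.108); φ = arcsin(p_z) ≈ 6.22°, λ = atan2(p_y, p_x) ≈ 23.77°.

≈ lat 6.2°, lon 23.8°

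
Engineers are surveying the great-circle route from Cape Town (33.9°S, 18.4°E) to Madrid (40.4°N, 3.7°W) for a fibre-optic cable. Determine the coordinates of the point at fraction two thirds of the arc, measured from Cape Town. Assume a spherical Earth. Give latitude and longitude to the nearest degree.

≈ 16°N, 5°E

Write both endpoints as unit vectors p₁, p₂ with components (cos φ cos λ, cos φ sin λ, sin φ).
The central angle between the endpoints is δ = arccos(p₁·p₂) ≈ 1.345 rad (77.0°).
Interpolate at f = 2/3 with slerp weights a = sin((1−f)δ)/sin δ ≈ 0.445, b = sin(fδ)/sin δ ≈ 0.802.
p = a·p₁ + b·p₂ ≈ (0.959, 0.077, 0.271); φ = arcsin(p_z) ≈ 15.75°, λ = atan2(p_y, p_x) ≈ 4.60°.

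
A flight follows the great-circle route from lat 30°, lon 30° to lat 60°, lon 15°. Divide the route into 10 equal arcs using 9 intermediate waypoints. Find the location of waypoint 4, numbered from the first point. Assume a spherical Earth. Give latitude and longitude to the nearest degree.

≈ lat 42°, lon 26°

Convert each endpoint to a unit vector on the sphere (x = cos φ cos λ, y = cos φ sin λ, z = sin φ).
The central angle between the endpoints is δ = arccos(p₁·p₂) ≈ 0.552 rad (31.6°).
Interpolate at f = 4/10 with slerp weights a = sin((1−f)δ)/sin δ ≈ 0.620, b = sin(fδ)/sin δ ≈ 0.418.
p = a·p₁ + b·p₂ ≈ (0.667, 0.323, 0.672); φ = arcsin(p_z) ≈ 42.20°, λ = atan2(p_y, p_x) ≈ 25.82°.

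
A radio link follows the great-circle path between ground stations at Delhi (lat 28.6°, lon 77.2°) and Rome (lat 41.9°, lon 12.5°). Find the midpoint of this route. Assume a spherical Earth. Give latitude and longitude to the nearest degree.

≈ lat 40°, lon 48°

Convert each endpoint to a unit vector on the sphere (x = cos φ cos λ, y = cos φ sin λ, z = sin φ).
The central angle between the endpoints is δ = arccos(p₁·p₂) ≈ 0.929 rad (53.2°).
Interpolate at f = 1/2 with slerp weights a = sin((1−f)δ)/sin δ ≈ 0.559, b = sin(fδ)/sin δ ≈ 0.559.
p = a·p₁ + b·p₂ ≈ (0.515, 0.569, 0.641); φ = arcsin(p_z) ≈ 39.88°, λ = atan2(p_y, p_x) ≈ 47.84°.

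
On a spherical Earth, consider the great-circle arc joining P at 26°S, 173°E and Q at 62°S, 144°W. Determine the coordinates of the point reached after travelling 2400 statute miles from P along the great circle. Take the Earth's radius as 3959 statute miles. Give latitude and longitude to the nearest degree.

≈ 55°S, 161°W

Write both endpoints as unit vectors p₁, p₂ with components (cos φ cos λ, cos φ sin λ, sin φ).
The central angle between the endpoints is δ = arccos(p₁·p₂) ≈ 0.801 rad (45.9°). The total great-circle distance is δ·R ≈ 0.801 × 3959 ≈ 3173 mi, so the target fraction is f = 2400/3173 ≈ 0.756.
Interpolate at f ≈ 0.756 with slerp weights a = sin((1−f)δ)/sin δ ≈ 0.270, b = sin(fδ)/sin δ ≈ 0.793.
p = a·p₁ + b·p₂ ≈ (-0.542, -0.189, -0.819); φ = arcsin(p_z) ≈ -54.95°, λ = atan2(p_y, p_x) ≈ -160.75°.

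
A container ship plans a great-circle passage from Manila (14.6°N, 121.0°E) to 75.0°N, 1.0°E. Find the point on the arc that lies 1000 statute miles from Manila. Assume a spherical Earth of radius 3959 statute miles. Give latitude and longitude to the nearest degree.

The haversine formula gives a central angle δ ≈ 1.452 rad (83.2°) between the endpoints. The total great-circle distance is δ·R ≈ 1.452 × 3959 ≈ 5750 mi, so the target fraction is f = 1000/5750 ≈ 0.174.
Interpolate at f ≈ 0.174 with slerp weights a = sin((1−f)δ)/sin δ ≈ 0.939, b = sin(fδ)/sin δ ≈ 0.252.
p = a·p₁ + b·p₂ ≈ (-0.403, 0.780, 0.480); φ = arcsin(p_z) ≈ 28.66°, λ = atan2(p_y, p_x) ≈ 117.31°.

≈ 29°N, 117°E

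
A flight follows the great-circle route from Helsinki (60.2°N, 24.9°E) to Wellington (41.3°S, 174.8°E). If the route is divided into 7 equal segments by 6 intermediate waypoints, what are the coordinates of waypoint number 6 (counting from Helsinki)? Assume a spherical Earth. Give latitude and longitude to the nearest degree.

The haversine formula gives a central angle δ ≈ 2.681 rad (153.6°) between the endpoints.
Interpolate at f = 6/7 with slerp weights a = sin((1−f)δ)/sin δ ≈ 0.841, b = sin(fδ)/sin δ ≈ 1.680.
p = a·p₁ + b·p₂ ≈ (-0.878, 0.290, -0.380); φ = arcsin(p_z) ≈ -22.32°, λ = atan2(p_y, p_x) ≈ 161.71°.

≈ 22°S, 162°E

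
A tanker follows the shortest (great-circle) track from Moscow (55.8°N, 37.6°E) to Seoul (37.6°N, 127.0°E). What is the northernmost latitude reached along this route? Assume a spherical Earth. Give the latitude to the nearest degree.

The great circle lies in the plane with unit normal n̂ = (p₁ × p₂)/|p₁ × p₂|.
Here n̂_z ≈ +0.517; the vertex latitude is φ_max = arccos|n̂_z| ≈ 58.8°.
Check via Clairaut: cos φ_max = |cos φ₁| · sin C = cos(55.8°)·sin(67.0°) ≈ 0.517, again giving ≈ 58.8°.

≈ 59°N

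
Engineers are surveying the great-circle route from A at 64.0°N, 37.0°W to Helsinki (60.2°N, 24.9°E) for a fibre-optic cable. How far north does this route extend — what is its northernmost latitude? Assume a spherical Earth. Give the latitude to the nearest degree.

≈ 66°N

The great circle lies in the plane with unit normal n̂ = (p₁ × p₂)/|p₁ × p₂|.
Here n̂_z ≈ +0.409; the vertex latitude is φ_max = arccos|n̂_z| ≈ 65.9°.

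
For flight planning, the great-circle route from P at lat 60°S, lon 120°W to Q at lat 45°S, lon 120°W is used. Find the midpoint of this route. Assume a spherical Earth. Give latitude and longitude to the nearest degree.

Convert each endpoint to a unit vector on the sphere (x = cos φ cos λ, y = cos φ sin λ, z = sin φ).
The central angle between the endpoints is δ = arccos(p₁·p₂) ≈ 0.262 rad (15.0°).
Interpolate at f = 1/2 with slerp weights a = sin((1−f)δ)/sin δ ≈ 0.504, b = sin(fδ)/sin δ ≈ 0.504.
p = a·p₁ + b·p₂ ≈ (-0.304, -0.527, -0.793); φ = arcsin(p_z) ≈ -52.50°, λ = atan2(p_y, p_x) ≈ -120.00°.

≈ lat 52°S, lon 120°W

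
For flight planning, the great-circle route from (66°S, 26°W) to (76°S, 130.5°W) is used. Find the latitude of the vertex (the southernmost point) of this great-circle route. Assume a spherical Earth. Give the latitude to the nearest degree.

The great circle lies in the plane with unit normal n̂ = (p₁ × p₂)/|p₁ × p₂|.
Here n̂_z ≈ -0.188; the vertex latitude is φ_max = arccos|n̂_z| ≈ 79.2°.

≈ 79°S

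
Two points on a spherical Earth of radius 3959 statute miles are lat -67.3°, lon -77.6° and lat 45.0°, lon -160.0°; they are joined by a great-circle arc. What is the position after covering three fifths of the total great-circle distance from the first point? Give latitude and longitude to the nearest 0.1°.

Write both endpoints as unit vectors p₁, p₂ with components (cos φ cos λ, cos φ sin λ, sin φ).
The central angle between the endpoints is δ = arccos(p₁·p₂) ≈ 2.235 rad (128.0°).
Interpolate at f = 3/5 with slerp weights a = sin((1−f)δ)/sin δ ≈ 0.990, b = sin(fδ)/sin δ ≈ 1.236.
p = a·p₁ + b·p₂ ≈ (-0.739, -0.672, -0.039); φ = arcsin(p_z) ≈ -2.23°, λ = atan2(p_y, p_x) ≈ -137.73°.

≈ lat -2.2°, lon -137.7°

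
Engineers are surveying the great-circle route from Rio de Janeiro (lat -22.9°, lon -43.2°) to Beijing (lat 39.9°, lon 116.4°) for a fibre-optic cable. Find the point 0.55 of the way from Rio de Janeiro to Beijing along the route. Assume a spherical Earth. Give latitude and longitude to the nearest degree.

≈ lat 42°, lon 18°

Convert each endpoint to a unit vector on the sphere (x = cos φ cos λ, y = cos φ sin λ, z = sin φ).
The central angle between the endpoints is δ = arccos(p₁·p₂) ≈ 2.719 rad (155.8°).
Interpolate at f = 0.55 with slerp weights a = sin((1−f)δ)/sin δ ≈ 2.292, b = sin(fδ)/sin δ ≈ 2.431.
p = a·p₁ + b·p₂ ≈ (0.710, 0.225, 0.667); φ = arcsin(p_z) ≈ 41.86°, λ = atan2(p_y, p_x) ≈ 17.57°.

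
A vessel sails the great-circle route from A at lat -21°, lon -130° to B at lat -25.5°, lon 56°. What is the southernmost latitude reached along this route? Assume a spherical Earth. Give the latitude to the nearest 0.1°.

The great circle lies in the plane with unit normal n̂ = (p₁ × p₂)/|p₁ × p₂|.
Here n̂_z ≈ -0.121; the vertex latitude is φ_max = arccos|n̂_z| ≈ 83.1°.
Check via Clairaut: cos φ_max = |cos φ₁| · sin C = cos(21.0°)·sin(172.6°) ≈ 0.121, again giving ≈ 83.1°.

≈ -83.1°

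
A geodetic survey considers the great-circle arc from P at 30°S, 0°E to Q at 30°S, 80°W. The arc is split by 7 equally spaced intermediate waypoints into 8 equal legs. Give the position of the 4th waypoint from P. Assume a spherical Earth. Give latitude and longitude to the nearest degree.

≈ 37°S, 40°W

The haversine formula gives a central angle δ ≈ 1.181 rad (67.7°) between the endpoints.
Interpolate at f = 4/8 with slerp weights a = sin((1−f)δ)/sin δ ≈ 0.602, b = sin(fδ)/sin δ ≈ 0.602.
p = a·p₁ + b·p₂ ≈ (0.612, -0.513, -0.602); φ = arcsin(p_z) ≈ -37.00°, λ = atan2(p_y, p_x) ≈ -40.00°.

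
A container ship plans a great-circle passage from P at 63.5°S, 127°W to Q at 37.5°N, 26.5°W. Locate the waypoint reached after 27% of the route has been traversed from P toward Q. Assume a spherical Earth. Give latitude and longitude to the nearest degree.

≈ 44°S, 77°W

Write both endpoints as unit vectors p₁, p₂ with components (cos φ cos λ, cos φ sin λ, sin φ).
The central angle between the endpoints is δ = arccos(p₁·p₂) ≈ 2.226 rad (127.5°).
Interpolate at f = 0.27 with slerp weights a = sin((1−f)δ)/sin δ ≈ 1.259, b = sin(fδ)/sin δ ≈ 0.713.
p = a·p₁ + b·p₂ ≈ (0.168, -0.701, -0.693); φ = arcsin(p_z) ≈ -43.86°, λ = atan2(p_y, p_x) ≈ -76.51°.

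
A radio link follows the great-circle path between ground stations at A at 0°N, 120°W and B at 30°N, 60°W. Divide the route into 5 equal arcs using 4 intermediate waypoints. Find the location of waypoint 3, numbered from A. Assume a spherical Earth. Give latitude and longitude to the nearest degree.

Convert each endpoint to a unit vector on the sphere (x = cos φ cos λ, y = cos φ sin λ, z = sin φ).
The central angle between the endpoints is δ = arccos(p₁·p₂) ≈ 1.123 rad (64.3°).
Interpolate at f = 3/5 with slerp weights a = sin((1−f)δ)/sin δ ≈ 0.482, b = sin(fδ)/sin δ ≈ 0.692.
p = a·p₁ + b·p₂ ≈ (0.059, -0.936, 0.346); φ = arcsin(p_z) ≈ 20.25°, λ = atan2(p_y, p_x) ≈ -86.40°.

≈ 20°N, 86°W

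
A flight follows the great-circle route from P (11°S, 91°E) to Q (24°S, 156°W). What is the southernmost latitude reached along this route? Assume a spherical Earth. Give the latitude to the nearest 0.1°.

≈ 30.9°S

The great circle lies in the plane with unit normal n̂ = (p₁ × p₂)/|p₁ × p₂|.
Here n̂_z ≈ +0.858; the vertex latitude is φ_max = arccos|n̂_z| ≈ 30.9°.
Check via Clairaut: cos φ_max = |cos φ₁| · sin C = cos(11.0°)·sin(119.1°) ≈ 0.858, again giving ≈ 30.9°.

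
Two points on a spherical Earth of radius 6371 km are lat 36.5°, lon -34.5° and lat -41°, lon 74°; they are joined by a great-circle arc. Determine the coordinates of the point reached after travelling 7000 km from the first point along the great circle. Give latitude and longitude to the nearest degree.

Write both endpoints as unit vectors p₁, p₂ with components (cos φ cos λ, cos φ sin λ, sin φ).
The central angle between the endpoints is δ = arccos(p₁·p₂) ≈ 2.193 rad (125.6°). The total great-circle distance is δ·R ≈ 2.193 × 6371 ≈ 13971 km, so the target fraction is f = 7000/13971 ≈ 0.501.
Interpolate at f ≈ 0.501 with slerp weights a = sin((1−f)δ)/sin δ ≈ 1.093, b = sin(fδ)/sin δ ≈ 1.096.
p = a·p₁ + b·p₂ ≈ (0.952, 0.297, -0.069); φ = arcsin(p_z) ≈ -3.94°, λ = atan2(p_y, p_x) ≈ 17.33°.

≈ lat -4°, lon 17°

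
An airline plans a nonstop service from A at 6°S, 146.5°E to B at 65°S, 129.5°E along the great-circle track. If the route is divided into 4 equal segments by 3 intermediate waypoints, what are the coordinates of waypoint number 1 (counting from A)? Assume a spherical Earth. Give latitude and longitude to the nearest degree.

≈ 21°S, 144°E

Write both endpoints as unit vectors p₁, p₂ with components (cos φ cos λ, cos φ sin λ, sin φ).
The central angle between the endpoints is δ = arccos(p₁·p₂) ≈ 1.051 rad (60.2°).
Interpolate at f = 1/4 with slerp weights a = sin((1−f)δ)/sin δ ≈ 0.817, b = sin(fδ)/sin δ ≈ 0.299.
p = a·p₁ + b·p₂ ≈ (-0.758, 0.546, -0.357); φ = arcsin(p_z) ≈ -20.89°, λ = atan2(p_y, p_x) ≈ 144.23°.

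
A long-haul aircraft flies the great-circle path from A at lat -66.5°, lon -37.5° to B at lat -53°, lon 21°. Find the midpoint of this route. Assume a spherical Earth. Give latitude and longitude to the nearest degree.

≈ lat -63°, lon -2°

Convert each endpoint to a unit vector on the sphere (x = cos φ cos λ, y = cos φ sin λ, z = sin φ).
The central angle between the endpoints is δ = arccos(p₁·p₂) ≈ 0.540 rad (30.9°).
Interpolate at f = 1/2 with slerp weights a = sin((1−f)δ)/sin δ ≈ 0.519, b = sin(fδ)/sin δ ≈ 0.519.
p = a·p₁ + b·p₂ ≈ (0.456, -0.014, -0.890); φ = arcsin(p_z) ≈ -62.88°, λ = atan2(p_y, p_x) ≈ -1.77°.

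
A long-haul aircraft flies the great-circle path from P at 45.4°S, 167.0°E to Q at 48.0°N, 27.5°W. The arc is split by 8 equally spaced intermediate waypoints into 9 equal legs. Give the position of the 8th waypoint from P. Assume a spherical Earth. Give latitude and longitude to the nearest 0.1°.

≈ 47.6°N, 55.7°W

From cos δ = sin φ₁ sin φ₂ + cos φ₁ cos φ₂ cos Δλ, the central angle is δ ≈ 2.962 rad (169.7°).
Interpolate at f = 8/9 with slerp weights a = sin((1−f)δ)/sin δ ≈ 1.815, b = sin(fδ)/sin δ ≈ 2.732.
p = a·p₁ + b·p₂ ≈ (0.380, -0.557, 0.738); φ = arcsin(p_z) ≈ 47.57°, λ = atan2(p_y, p_x) ≈ -55.72°.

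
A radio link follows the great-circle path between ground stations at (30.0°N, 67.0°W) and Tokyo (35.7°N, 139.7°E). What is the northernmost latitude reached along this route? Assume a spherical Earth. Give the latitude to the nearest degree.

The great circle lies in the plane with unit normal n̂ = (p₁ × p₂)/|p₁ × p₂|.
Here n̂_z ≈ -0.336; the vertex latitude is φ_max = arccos|n̂_z| ≈ 70.4°.

≈ 70°N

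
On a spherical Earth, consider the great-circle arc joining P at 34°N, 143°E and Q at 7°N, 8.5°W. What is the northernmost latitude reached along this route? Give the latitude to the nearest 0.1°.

The great circle lies in the plane with unit normal n̂ = (p₁ × p₂)/|p₁ × p₂|.
Here n̂_z ≈ -0.520; the vertex latitude is φ_max = arccos|n̂_z| ≈ 58.7°.
Check via Clairaut: cos φ_max = |cos φ₁| · sin C = cos(34.0°)·sin(38.8°) ≈ 0.520, again giving ≈ 58.7°.

≈ 58.7°N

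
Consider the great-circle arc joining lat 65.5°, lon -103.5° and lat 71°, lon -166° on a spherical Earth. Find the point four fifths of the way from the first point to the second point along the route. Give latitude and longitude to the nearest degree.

Write both endpoints as unit vectors p₁, p₂ with components (cos φ cos λ, cos φ sin λ, sin φ).
The central angle between the endpoints is δ = arccos(p₁·p₂) ≈ 0.396 rad (22.7°).
Interpolate at f = 4/5 with slerp weights a = sin((1−f)δ)/sin δ ≈ 0.205, b = sin(fδ)/sin δ ≈ 0.808.
p = a·p₁ + b·p₂ ≈ (-0.275, -0.146, 0.950); φ = arcsin(p_z) ≈ 71.85°, λ = atan2(p_y, p_x) ≈ -151.98°.

≈ lat 72°, lon -152°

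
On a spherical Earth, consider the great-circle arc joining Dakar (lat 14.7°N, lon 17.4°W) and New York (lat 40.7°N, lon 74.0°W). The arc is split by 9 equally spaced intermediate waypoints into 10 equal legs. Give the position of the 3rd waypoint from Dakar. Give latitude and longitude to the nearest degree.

≈ lat 25°N, lon 31°W

The haversine formula gives a central angle δ ≈ 0.965 rad (55.3°) between the endpoints.
Interpolate at f = 3/10 with slerp weights a = sin((1−f)δ)/sin δ ≈ 0.761, b = sin(fδ)/sin δ ≈ 0.347.
p = a·p₁ + b·p₂ ≈ (0.775, -0.473, 0.420); φ = arcsin(p_z) ≈ 24.80°, λ = atan2(p_y, p_x) ≈ -31.41°.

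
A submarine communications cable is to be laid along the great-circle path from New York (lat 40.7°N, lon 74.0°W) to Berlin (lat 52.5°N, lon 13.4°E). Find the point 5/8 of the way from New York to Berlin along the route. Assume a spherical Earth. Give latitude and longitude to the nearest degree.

Write both endpoints as unit vectors p₁, p₂ with components (cos φ cos λ, cos φ sin λ, sin φ).
The central angle between the endpoints is δ = arccos(p₁·p₂) ≈ 1.002 rad (57.4°).
Interpolate at f = 5/8 with slerp weights a = sin((1−f)δ)/sin δ ≈ 0.436, b = sin(fδ)/sin δ ≈ 0.696.
p = a·p₁ + b·p₂ ≈ (0.503, -0.219, 0.836); φ = arcsin(p_z) ≈ 56.72°, λ = atan2(p_y, p_x) ≈ -23.56°.

≈ lat 57°N, lon 24°W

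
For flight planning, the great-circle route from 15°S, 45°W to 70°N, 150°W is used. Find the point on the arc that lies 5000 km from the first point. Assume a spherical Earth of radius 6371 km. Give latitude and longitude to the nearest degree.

≈ 27°N, 61°W

From cos δ = sin φ₁ sin φ₂ + cos φ₁ cos φ₂ cos Δλ, the central angle is δ ≈ 1.906 rad (109.2°). The total great-circle distance is δ·R ≈ 1.906 × 6371 ≈ 12141 km, so the target fraction is f = 5000/12141 ≈ 0.412.
Interpolate at f ≈ 0.412 with slerp weights a = sin((1−f)δ)/sin δ ≈ 0.953, b = sin(fδ)/sin δ ≈ 0.748.
p = a·p₁ + b·p₂ ≈ (0.430, -0.779, 0.456); φ = arcsin(p_z) ≈ 27.15°, λ = atan2(p_y, p_x) ≈ -61.13°.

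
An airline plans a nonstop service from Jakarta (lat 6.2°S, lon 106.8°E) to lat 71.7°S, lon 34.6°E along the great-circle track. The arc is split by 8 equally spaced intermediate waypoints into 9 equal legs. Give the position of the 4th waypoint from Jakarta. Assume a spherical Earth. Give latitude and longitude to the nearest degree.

≈ lat 39°S, lon 94°E

Write both endpoints as unit vectors p₁, p₂ with components (cos φ cos λ, cos φ sin λ, sin φ).
The central angle between the endpoints is δ = arccos(p₁·p₂) ≈ 1.372 rad (78.6°).
Interpolate at f = 4/9 with slerp weights a = sin((1−f)δ)/sin δ ≈ 0.704, b = sin(fδ)/sin δ ≈ 0.584.
p = a·p₁ + b·p₂ ≈ (-0.051, 0.774, -0.631); φ = arcsin(p_z) ≈ -39.09°, λ = atan2(p_y, p_x) ≈ 93.80°.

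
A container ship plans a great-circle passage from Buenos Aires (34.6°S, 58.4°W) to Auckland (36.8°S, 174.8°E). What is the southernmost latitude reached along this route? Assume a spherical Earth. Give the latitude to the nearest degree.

The great circle lies in the plane with unit normal n̂ = (p₁ × p₂)/|p₁ × p₂|.
Here n̂_z ≈ -0.529; the vertex latitude is φ_max = arccos|n̂_z| ≈ 58.1°.

≈ 58°S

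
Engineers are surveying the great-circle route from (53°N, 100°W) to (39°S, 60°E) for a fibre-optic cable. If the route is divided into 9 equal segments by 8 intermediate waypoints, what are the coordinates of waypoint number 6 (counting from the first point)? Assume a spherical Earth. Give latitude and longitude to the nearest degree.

≈ (7°N, 30°E)

Convert each endpoint to a unit vector on the sphere (x = cos φ cos λ, y = cos φ sin λ, z = sin φ).
The central angle between the endpoints is δ = arccos(p₁·p₂) ≈ 2.800 rad (160.4°).
Interpolate at f = 6/9 with slerp weights a = sin((1−f)δ)/sin δ ≈ 2.396, b = sin(fδ)/sin δ ≈ 2.853.
p = a·p₁ + b·p₂ ≈ (0.858, 0.500, 0.118); φ = arcsin(p_z) ≈ 6.80°, λ = atan2(p_y, p_x) ≈ 30.22°.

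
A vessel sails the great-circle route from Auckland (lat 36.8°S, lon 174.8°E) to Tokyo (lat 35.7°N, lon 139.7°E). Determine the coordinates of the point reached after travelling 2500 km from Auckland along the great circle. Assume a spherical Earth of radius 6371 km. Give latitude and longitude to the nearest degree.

≈ lat 17°S, lon 164°E

From cos δ = sin φ₁ sin φ₂ + cos φ₁ cos φ₂ cos Δλ, the central angle is δ ≈ 1.387 rad (79.5°). The total great-circle distance is δ·R ≈ 1.387 × 6371 ≈ 8839 km, so the target fraction is f = 2500/8839 ≈ 0.283.
Interpolate at f ≈ 0.283 with slerp weights a = sin((1−f)δ)/sin δ ≈ 0.853, b = sin(fδ)/sin δ ≈ 0.389.
p = a·p₁ + b·p₂ ≈ (-0.921, 0.266, -0.284); φ = arcsin(p_z) ≈ -16.50°, λ = atan2(p_y, p_x) ≈ 163.88°.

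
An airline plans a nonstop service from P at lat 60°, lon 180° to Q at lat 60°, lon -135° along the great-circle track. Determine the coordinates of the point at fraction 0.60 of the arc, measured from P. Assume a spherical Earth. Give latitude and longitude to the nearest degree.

≈ lat 62°, lon -153°

The haversine formula gives a central angle δ ≈ 0.385 rad (22.1°) between the endpoints.
Interpolate at f = 0.60 with slerp weights a = sin((1−f)δ)/sin δ ≈ 0.408, b = sin(fδ)/sin δ ≈ 0.610.
p = a·p₁ + b·p₂ ≈ (-0.420, -0.216, 0.882); φ = arcsin(p_z) ≈ 61.84°, λ = atan2(p_y, p_x) ≈ -152.82°.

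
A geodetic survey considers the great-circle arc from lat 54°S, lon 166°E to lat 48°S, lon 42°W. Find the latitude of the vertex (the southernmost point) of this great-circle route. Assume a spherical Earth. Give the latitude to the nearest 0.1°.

The great circle lies in the plane with unit normal n̂ = (p₁ × p₂)/|p₁ × p₂|.
Here n̂_z ≈ +0.191; the vertex latitude is φ_max = arccos|n̂_z| ≈ 79.0°.
Check via Clairaut: cos φ_max = |cos φ₁| · sin C = cos(54.0°)·sin(161.0°) ≈ 0.191, again giving ≈ 79.0°.

≈ 79.0°S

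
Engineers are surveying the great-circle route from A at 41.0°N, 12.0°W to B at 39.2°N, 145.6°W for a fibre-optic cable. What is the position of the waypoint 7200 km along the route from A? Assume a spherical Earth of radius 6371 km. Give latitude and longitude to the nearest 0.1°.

Convert each endpoint to a unit vector on the sphere (x = cos φ cos λ, y = cos φ sin λ, z = sin φ).
The central angle between the endpoints is δ = arccos(p₁·p₂) ≈ 1.559 rad (89.4°). The total great-circle distance is δ·R ≈ 1.559 × 6371 ≈ 9935 km, so the target fraction is f = 7200/9935 ≈ 0.725.
Interpolate at f ≈ 0.725 with slerp weights a = sin((1−f)δ)/sin δ ≈ 0.416, b = sin(fδ)/sin δ ≈ 0.905.
p = a·p₁ + b·p₂ ≈ (-0.271, -0.461, 0.845); φ = arcsin(p_z) ≈ 57.65°, λ = atan2(p_y, p_x) ≈ -120.43°.

≈ 57.7°N, 120.4°W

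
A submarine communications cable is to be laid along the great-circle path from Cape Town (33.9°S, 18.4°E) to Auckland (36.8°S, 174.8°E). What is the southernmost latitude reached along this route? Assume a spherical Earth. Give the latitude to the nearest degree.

The great circle lies in the plane with unit normal n̂ = (p₁ × p₂)/|p₁ × p₂|.
Here n̂_z ≈ +0.277; the vertex latitude is φ_max = arccos|n̂_z| ≈ 73.9°.
Check via Clairaut: cos φ_max = |cos φ₁| · sin C = cos(33.9°)·sin(160.5°) ≈ 0.277, again giving ≈ 73.9°.

≈ 74°S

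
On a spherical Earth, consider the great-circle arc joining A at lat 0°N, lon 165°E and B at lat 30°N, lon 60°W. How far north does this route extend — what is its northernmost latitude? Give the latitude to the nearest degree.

The great circle lies in the plane with unit normal n̂ = (p₁ × p₂)/|p₁ × p₂|.
Here n̂_z ≈ +0.775; the vertex latitude is φ_max = arccos|n̂_z| ≈ 39.2°.

≈ 39°N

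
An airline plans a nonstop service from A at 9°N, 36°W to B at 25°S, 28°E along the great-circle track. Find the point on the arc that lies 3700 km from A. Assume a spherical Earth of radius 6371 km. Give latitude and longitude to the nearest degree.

≈ 8°S, 7°W

The haversine formula gives a central angle δ ≈ 1.238 rad (71.0°) between the endpoints. The total great-circle distance is δ·R ≈ 1.238 × 6371 ≈ 7890 km, so the target fraction is f = 3700/7890 ≈ 0.469.
Interpolate at f ≈ 0.469 with slerp weights a = sin((1−f)δ)/sin δ ≈ 0.647, b = sin(fδ)/sin δ ≈ 0.580.
p = a·p₁ + b·p₂ ≈ (0.981, -0.128, -0.144); φ = arcsin(p_z) ≈ -8.29°, λ = atan2(p_y, p_x) ≈ -7.46°.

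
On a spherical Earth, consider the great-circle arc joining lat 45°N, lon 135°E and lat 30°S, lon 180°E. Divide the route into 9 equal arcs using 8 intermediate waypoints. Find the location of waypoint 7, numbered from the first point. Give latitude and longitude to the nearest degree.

≈ lat 13°S, lon 170°E

From cos δ = sin φ₁ sin φ₂ + cos φ₁ cos φ₂ cos Δλ, the central angle is δ ≈ 1.491 rad (85.4°).
Interpolate at f = 7/9 with slerp weights a = sin((1−f)δ)/sin δ ≈ 0.326, b = sin(fδ)/sin δ ≈ 0.920.
p = a·p₁ + b·p₂ ≈ (-0.960, 0.163, -0.229); φ = arcsin(p_z) ≈ -13.24°, λ = atan2(p_y, p_x) ≈ 170.35°.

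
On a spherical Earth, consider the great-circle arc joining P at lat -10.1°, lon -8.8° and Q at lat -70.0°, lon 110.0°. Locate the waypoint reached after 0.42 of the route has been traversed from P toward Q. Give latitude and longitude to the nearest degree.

≈ lat -46°, lon 6°

Write both endpoints as unit vectors p₁, p₂ with components (cos φ cos λ, cos φ sin λ, sin φ).
The central angle between the endpoints is δ = arccos(p₁·p₂) ≈ 1.568 rad (89.9°).
Interpolate at f = 0.42 with slerp weights a = sin((1−f)δ)/sin δ ≈ 0.789, b = sin(fδ)/sin δ ≈ 0.612.
p = a·p₁ + b·p₂ ≈ (0.696, 0.078, -0.714); φ = arcsin(p_z) ≈ -45.52°, λ = atan2(p_y, p_x) ≈ 6.38°.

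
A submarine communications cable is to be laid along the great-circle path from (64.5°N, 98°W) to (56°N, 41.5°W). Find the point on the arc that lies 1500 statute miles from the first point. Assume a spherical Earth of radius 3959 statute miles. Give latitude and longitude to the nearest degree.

Convert each endpoint to a unit vector on the sphere (x = cos φ cos λ, y = cos φ sin λ, z = sin φ).
The central angle between the endpoints is δ = arccos(p₁·p₂) ≈ 0.493 rad (28.2°). The total great-circle distance is δ·R ≈ 0.493 × 3959 ≈ 1950 mi, so the target fraction is f = 1500/1950 ≈ 0.769.
Interpolate at f ≈ 0.769 with slerp weights a = sin((1−f)δ)/sin δ ≈ 0.240, b = sin(fδ)/sin δ ≈ 0.782.
p = a·p₁ + b·p₂ ≈ (0.313, -0.392, 0.865); φ = arcsin(p_z) ≈ 59.88°, λ = atan2(p_y, p_x) ≈ -51.38°.

≈ (60°N, 51°W)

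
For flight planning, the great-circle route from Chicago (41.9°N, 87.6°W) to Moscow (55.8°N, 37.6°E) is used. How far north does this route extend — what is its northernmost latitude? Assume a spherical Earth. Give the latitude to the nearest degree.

The great circle lies in the plane with unit normal n̂ = (p₁ × p₂)/|p₁ × p₂|.
Here n̂_z ≈ +0.360; the vertex latitude is φ_max = arccos|n̂_z| ≈ 68.9°.
Check via Clairaut: cos φ_max = |cos φ₁| · sin C = cos(41.9°)·sin(28.9°) ≈ 0.360, again giving ≈ 68.9°.

≈ 69°N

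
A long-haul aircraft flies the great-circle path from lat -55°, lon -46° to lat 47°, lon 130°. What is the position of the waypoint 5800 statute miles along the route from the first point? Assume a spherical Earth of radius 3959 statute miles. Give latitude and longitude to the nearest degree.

Write both endpoints as unit vectors p₁, p₂ with components (cos φ cos λ, cos φ sin λ, sin φ).
The central angle between the endpoints is δ = arccos(p₁·p₂) ≈ 2.995 rad (171.6°). The total great-circle distance is δ·R ≈ 2.995 × 3959 ≈ 11858 mi, so the target fraction is f = 5800/11858 ≈ 0.489.
Interpolate at f ≈ 0.489 with slerp weights a = sin((1−f)δ)/sin δ ≈ 6.853, b = sin(fδ)/sin δ ≈ 6.821.
p = a·p₁ + b·p₂ ≈ (-0.259, 0.736, -0.626); φ = arcsin(p_z) ≈ -38.73°, λ = atan2(p_y, p_x) ≈ 109.42°.

≈ lat -39°, lon 109°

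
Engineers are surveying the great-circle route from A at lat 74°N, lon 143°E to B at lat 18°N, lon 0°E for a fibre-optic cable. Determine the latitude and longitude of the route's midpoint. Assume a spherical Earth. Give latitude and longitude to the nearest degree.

≈ lat 59°N, lon 13°E

Write both endpoints as unit vectors p₁, p₂ with components (cos φ cos λ, cos φ sin λ, sin φ).
The central angle between the endpoints is δ = arccos(p₁·p₂) ≈ 1.483 rad (85.0°).
Interpolate at f = 1/2 with slerp weights a = sin((1−f)δ)/sin δ ≈ 0.678, b = sin(fδ)/sin δ ≈ 0.678.
p = a·p₁ + b·p₂ ≈ (0.496, 0.112, 0.861); φ = arcsin(p_z) ≈ 59.46°, λ = atan2(p_y, p_x) ≈ 12.79°.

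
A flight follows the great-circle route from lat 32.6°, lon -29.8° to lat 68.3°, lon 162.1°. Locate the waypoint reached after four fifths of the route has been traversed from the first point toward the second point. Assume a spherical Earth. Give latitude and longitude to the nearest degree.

Convert each endpoint to a unit vector on the sphere (x = cos φ cos λ, y = cos φ sin λ, z = sin φ).
The central angle between the endpoints is δ = arccos(p₁·p₂) ≈ 1.374 rad (78.7°).
Interpolate at f = 4/5 with slerp weights a = sin((1−f)δ)/sin δ ≈ 0.277, b = sin(fδ)/sin δ ≈ 0.908.
p = a·p₁ + b·p₂ ≈ (-0.117, -0.013, 0.993); φ = arcsin(p_z) ≈ 83.22°, λ = atan2(p_y, p_x) ≈ -173.87°.

≈ lat 83°, lon -174°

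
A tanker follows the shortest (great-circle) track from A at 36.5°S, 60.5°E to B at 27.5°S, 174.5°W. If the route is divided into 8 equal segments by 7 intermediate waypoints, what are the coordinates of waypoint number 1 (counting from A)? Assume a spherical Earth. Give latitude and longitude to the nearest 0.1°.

Write both endpoints as unit vectors p₁, p₂ with components (cos φ cos λ, cos φ sin λ, sin φ).
The central angle between the endpoints is δ = arccos(p₁·p₂) ≈ 1.706 rad (97.7°).
Interpolate at f = 1/8 with slerp weights a = sin((1−f)δ)/sin δ ≈ 1.006, b = sin(fδ)/sin δ ≈ 0.214.
p = a·p₁ + b·p₂ ≈ (0.210, 0.686, -0.697); φ = arcsin(p_z) ≈ -44.19°, λ = atan2(p_y, p_x) ≈ 72.99°.

≈ 44.2°S, 73.0°E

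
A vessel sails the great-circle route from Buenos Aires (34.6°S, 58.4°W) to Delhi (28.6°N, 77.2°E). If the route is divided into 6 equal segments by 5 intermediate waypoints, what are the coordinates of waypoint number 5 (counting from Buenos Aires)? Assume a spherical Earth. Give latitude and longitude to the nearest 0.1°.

≈ (18.3°N, 53.9°E)

The haversine formula gives a central angle δ ≈ 2.479 rad (142.0°) between the endpoints.
Interpolate at f = 5/6 with slerp weights a = sin((1−f)δ)/sin δ ≈ 0.652, b = sin(fδ)/sin δ ≈ 1.430.
p = a·p₁ + b·p₂ ≈ (0.559, 0.767, 0.314); φ = arcsin(p_z) ≈ 18.31°, λ = atan2(p_y, p_x) ≈ 53.89°.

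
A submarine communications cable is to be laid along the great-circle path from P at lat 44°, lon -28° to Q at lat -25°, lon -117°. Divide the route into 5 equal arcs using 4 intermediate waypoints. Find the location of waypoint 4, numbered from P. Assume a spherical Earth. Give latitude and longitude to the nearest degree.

≈ lat -10°, lon -101°

Convert each endpoint to a unit vector on the sphere (x = cos φ cos λ, y = cos φ sin λ, z = sin φ).
The central angle between the endpoints is δ = arccos(p₁·p₂) ≈ 1.857 rad (106.4°).
Interpolate at f = 4/5 with slerp weights a = sin((1−f)δ)/sin δ ≈ 0.378, b = sin(fδ)/sin δ ≈ 1.039.
p = a·p₁ + b·p₂ ≈ (-0.187, -0.966, -0.176); φ = arcsin(p_z) ≈ -10.15°, λ = atan2(p_y, p_x) ≈ -100.96°.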